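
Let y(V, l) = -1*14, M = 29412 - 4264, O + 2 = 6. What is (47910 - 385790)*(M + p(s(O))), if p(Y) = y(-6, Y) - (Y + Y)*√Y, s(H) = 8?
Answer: -8492275920 + 10812160*√2 ≈ -8.4770e+9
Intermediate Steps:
O = 4 (O = -2 + 6 = 4)
M = 25148
y(V, l) = -14
p(Y) = -14 - 2*Y^(3/2) (p(Y) = -14 - (Y + Y)*√Y = -14 - 2*Y*√Y = -14 - 2*Y^(3/2))
(47910 - 385790)*(M + p(s(O))) = (47910 - 385790)*(25148 + (-14 - 32*√2)) = -337880*(25148 + (-14 - 32*√2)) = -337880*(25134 - 32*√2) = -8492275920 + 10812160*√2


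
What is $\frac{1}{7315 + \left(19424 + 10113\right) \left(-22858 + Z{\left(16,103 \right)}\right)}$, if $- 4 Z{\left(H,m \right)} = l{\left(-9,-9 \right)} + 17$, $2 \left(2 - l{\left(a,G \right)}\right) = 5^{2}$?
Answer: $- \frac{8}{5401579429} \approx -1.481 \cdot 10^{-9}$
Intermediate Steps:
$l{\left(a,G \right)} = - \frac{21}{2}$ ($l{\left(a,G \right)} = 2 - \frac{5^{2}}{2} = 2 - \frac{25}{2} = - \frac{21}{2}$)
$Z{\left(H,m \right)} = - \frac{13}{8}$ ($Z{\left(H,m \right)} = - \frac{- \frac{21}{2} + 17}{4} = \left(- \frac{1}{4}\right) \frac{13}{2} = - \frac{13}{8}$)
$\frac{1}{7315 + \left(19424 + 10113\right) \left(-22858 + Z{\left(16,103 \right)}\right)} = \frac{1}{7315 + \left(19424 + 10113\right) \left(-22858 - \frac{13}{8}\right)} = \frac{1}{7315 + 29537 \left(- \frac{182877}{8}\right)} = \frac{1}{7315 - \frac{5401637949}{8}} = \frac{1}{- \frac{5401579429}{8}} = - \frac{8}{5401579429}$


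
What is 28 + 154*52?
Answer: 8036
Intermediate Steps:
28 + 154*52 = 28 + 8008 = 8036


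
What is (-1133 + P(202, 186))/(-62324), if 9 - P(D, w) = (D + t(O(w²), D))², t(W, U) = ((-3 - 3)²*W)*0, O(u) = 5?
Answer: 10482/15581 ≈ 0.67274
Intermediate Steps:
t(W, U) = 0 (t(W, U) = ((-6)²*W)*0 = (36*W)*0 = 0)
P(D, w) = 9 - D² (P(D, w) = 9 - (D + 0)² = 9 - D²)
(-1133 + P(202, 186))/(-62324) = (-1133 + (9 - 1*202²))/(-62324) = (-1133 + (9 - 1*40804))*(-1/62324) = (-1133 + (9 - 40804))*(-1/62324) = (-1133 - 40795)*(-1/62324) = -41928*(-1/62324) = 10482/15581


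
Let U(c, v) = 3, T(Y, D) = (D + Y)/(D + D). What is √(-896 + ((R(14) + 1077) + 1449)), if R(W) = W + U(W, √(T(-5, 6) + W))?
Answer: 3*√183 ≈ 40.583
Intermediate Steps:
T(Y, D) = (D + Y)/(2*D) (T(Y, D) = (D + Y)/((2*D)) = (D + Y)*(1/(2*D)) = (D + Y)/(2*D))
R(W) = 3 + W (R(W) = W + 3 = 3 + W)
√(-896 + ((R(14) + 1077) + 1449)) = √(-896 + (((3 + 14) + 1077) + 1449)) = √(-896 + ((17 + 1077) + 1449)) = √(-896 + (1094 + 1449)) = √(-896 + 2543) = √1647 = 3*√183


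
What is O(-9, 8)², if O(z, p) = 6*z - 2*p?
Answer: 4900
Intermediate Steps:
O(z, p) = -2*p + 6*z
O(-9, 8)² = (-2*8 + 6*(-9))² = (-16 - 54)² = (-70)² = 4900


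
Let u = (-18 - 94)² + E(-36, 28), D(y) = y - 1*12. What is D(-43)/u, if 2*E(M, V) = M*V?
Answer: -11/2408 ≈ -0.0045681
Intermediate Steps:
E(M, V) = M*V/2 (E(M, V) = (M*V)/2 = M*V/2)
D(y) = -12 + y (D(y) = y - 12 = -12 + y)
u = 12040 (u = (-18 - 94)² + (½)*(-36)*28 = (-112)² - 504 = 12544 - 504 = 12040)
D(-43)/u = (-12 - 43)/12040 = -55*1/12040 = -11/2408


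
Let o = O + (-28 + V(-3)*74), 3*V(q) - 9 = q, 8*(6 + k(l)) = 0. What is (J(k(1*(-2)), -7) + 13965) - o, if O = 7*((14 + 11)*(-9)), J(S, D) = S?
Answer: 15414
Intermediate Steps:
k(l) = -6 (k(l) = -6 + (1/8)*0 = -6 + 0 = -6)
V(q) = 3 + q/3
O = -1575 (O = 7*(25*(-9)) = 7*(-225) = -1575)
o = -1455 (o = -1575 + (-28 + (3 + (1/3)*(-3))*74) = -1575 + (-28 + (3 - 1)*74) = -1575 + (-28 + 2*74) = -1575 + (-28 + 148) = -1575 + 120 = -1455)
(J(k(1*(-2)), -7) + 13965) - o = (-6 + 13965) - 1*(-1455) = 13959 + 1455 = 15414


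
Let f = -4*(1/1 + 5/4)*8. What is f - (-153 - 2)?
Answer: 83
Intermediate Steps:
f = -72 (f = -4*(1*1 + 5*(¼))*8 = -4*(1 + 5/4)*8 = -4*9/4*8 = -9*8 = -72)
f - (-153 - 2) = -72 - (-153 - 2) = -72 - 1*(-155) = -72 + 155 = 83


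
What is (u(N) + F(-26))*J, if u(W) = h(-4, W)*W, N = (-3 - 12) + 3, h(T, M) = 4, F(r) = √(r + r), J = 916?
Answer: -43968 + 1832*I*√13 ≈ -43968.0 + 6605.4*I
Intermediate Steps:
F(r) = √2*√r (F(r) = √(2*r) = √2*√r)
N = -12 (N = -15 + 3 = -12)
u(W) = 4*W
(u(N) + F(-26))*J = (4*(-12) + √2*√(-26))*916 = (-48 + √2*(I*√26))*916 = (-48 + 2*I*√13)*916 = -43968 + 1832*I*√13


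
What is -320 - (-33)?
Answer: -287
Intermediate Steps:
-320 - (-33) = -320 - 1*(-33) = -320 + 33 = -287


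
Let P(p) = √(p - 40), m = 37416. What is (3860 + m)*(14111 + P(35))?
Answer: 582445636 + 41276*I*√5 ≈ 5.8245e+8 + 92296.0*I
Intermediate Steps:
P(p) = √(-40 + p)
(3860 + m)*(14111 + P(35)) = (3860 + 37416)*(14111 + √(-40 + 35)) = 41276*(14111 + √(-5)) = 41276*(14111 + I*√5) = 582445636 + 41276*I*√5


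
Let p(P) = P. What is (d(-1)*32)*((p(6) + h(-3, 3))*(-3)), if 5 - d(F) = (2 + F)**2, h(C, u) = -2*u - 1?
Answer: 384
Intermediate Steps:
h(C, u) = -1 - 2*u
d(F) = 5 - (2 + F)**2
(d(-1)*32)*((p(6) + h(-3, 3))*(-3)) = ((5 - (2 - 1)**2)*32)*((6 + (-1 - 2*3))*(-3)) = ((5 - 1*1**2)*32)*((6 + (-1 - 6))*(-3)) = ((5 - 1*1)*32)*((6 - 7)*(-3)) = ((5 - 1)*32)*(-1*(-3)) = (4*32)*3 = 128*3 = 384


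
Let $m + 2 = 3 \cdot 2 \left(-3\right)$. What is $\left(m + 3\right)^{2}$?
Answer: $289$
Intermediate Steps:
$m = -20$ ($m = -2 + 3 \cdot 2 \left(-3\right) = -2 + 6 \left(-3\right) = -2 - 18 = -20$)
$\left(m + 3\right)^{2} = \left(-20 + 3\right)^{2} = \left(-17\right)^{2} = 289$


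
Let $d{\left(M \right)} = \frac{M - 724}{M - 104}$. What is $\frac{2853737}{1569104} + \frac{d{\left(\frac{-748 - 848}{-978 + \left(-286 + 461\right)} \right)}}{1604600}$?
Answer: $\frac{11721968399639497}{6445213029669200} \approx 1.8187$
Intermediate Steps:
$d{\left(M \right)} = \frac{-724 + M}{-104 + M}$
$\frac{2853737}{1569104} + \frac{d{\left(\frac{-748 - 848}{-978 + \left(-286 + 461\right)} \right)}}{1604600} = \frac{2853737}{1569104} + \frac{\frac{1}{-104 + \frac{-748 - 848}{-978 + \left(-286 + 461\right)}} \left(-724 + \frac{-748 - 848}{-978 + \left(-286 + 461\right)}\right)}{1604600} = 2853737 \cdot \frac{1}{1569104} + \frac{-724 - \frac{1596}{-978 + 175}}{-104 - \frac{1596}{-978 + 175}} \cdot \frac{1}{1604600} = \frac{2853737}{1569104} + \frac{-724 - \frac{1596}{-803}}{-104 - \frac{1596}{-803}} \cdot \frac{1}{1604600} = \frac{2853737}{1569104} + \frac{-724 - - \frac{1596}{803}}{-104 - - \frac{1596}{803}} \cdot \frac{1}{1604600} = \frac{2853737}{1569104} + \frac{-724 + \frac{1596}{803}}{-104 + \frac{1596}{803}} \cdot \frac{1}{1604600} = \frac{2853737}{1569104} + \frac{1}{- \frac{81916}{803}} \left(- \frac{579776}{803}\right) \frac{1}{1604600} = \frac{2853737}{1569104} + \left(- \frac{803}{81916}\right) \left(- \frac{579776}{803}\right) \frac{1}{1604600} = \frac{2853737}{1569104} + \frac{144944}{20479} \cdot \frac{1}{1604600} = \frac{2853737}{1569104} + \frac{18118}{4107575425} = \frac{11721968399639497}{6445213029669200}$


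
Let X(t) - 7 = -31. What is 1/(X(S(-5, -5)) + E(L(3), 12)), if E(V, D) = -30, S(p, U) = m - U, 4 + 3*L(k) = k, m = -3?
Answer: -1/54 ≈ -0.018519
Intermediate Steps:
L(k) = -4/3 + k/3
S(p, U) = -3 - U
X(t) = -24 (X(t) = 7 - 31 = -24)
1/(X(S(-5, -5)) + E(L(3), 12)) = 1/(-24 - 30) = 1/(-54) = -1/54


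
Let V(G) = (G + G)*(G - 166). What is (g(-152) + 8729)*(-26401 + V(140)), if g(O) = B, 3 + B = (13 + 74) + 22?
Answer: -297571635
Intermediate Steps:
B = 106 (B = -3 + ((13 + 74) + 22) = -3 + (87 + 22) = -3 + 109 = 106)
g(O) = 106
V(G) = 2*G*(-166 + G) (V(G) = (2*G)*(-166 + G) = 2*G*(-166 + G))
(g(-152) + 8729)*(-26401 + V(140)) = (106 + 8729)*(-26401 + 2*140*(-166 + 140)) = 8835*(-26401 + 2*140*(-26)) = 8835*(-26401 - 7280) = 8835*(-33681) = -297571635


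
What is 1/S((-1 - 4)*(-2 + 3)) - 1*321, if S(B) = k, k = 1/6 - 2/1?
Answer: -3537/11 ≈ -321.55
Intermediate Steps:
k = -11/6 (k = 1*(1/6) - 2*1 = 1/6 - 2 = -11/6 ≈ -1.8333)
S(B) = -11/6
1/S((-1 - 4)*(-2 + 3)) - 1*321 = 1/(-11/6) - 1*321 = -6/11 - 321 = -3537/11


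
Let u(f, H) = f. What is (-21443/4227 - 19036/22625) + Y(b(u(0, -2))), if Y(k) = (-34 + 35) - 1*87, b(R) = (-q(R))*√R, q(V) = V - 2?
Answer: -8790298297/95635875 ≈ -91.914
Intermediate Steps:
q(V) = -2 + V
b(R) = √R*(2 - R) (b(R) = (-(-2 + R))*√R = (2 - R)*√R = √R*(2 - R))
Y(k) = -86 (Y(k) = 1 - 87 = -86)
(-21443/4227 - 19036/22625) + Y(b(u(0, -2))) = (-21443/4227 - 19036/22625) - 86 = -565613047/95635875 - 86 = -8790298297/95635875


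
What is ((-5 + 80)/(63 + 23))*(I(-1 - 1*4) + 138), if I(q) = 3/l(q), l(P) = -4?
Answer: 41175/344 ≈ 119.69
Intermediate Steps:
I(q) = -¾ (I(q) = 3/(-4) = 3*(-¼) = -¾)
((-5 + 80)/(63 + 23))*(I(-1 - 1*4) + 138) = ((-5 + 80)/(63 + 23))*(-¾ + 138) = (75/86)*(549/4) = 41175/344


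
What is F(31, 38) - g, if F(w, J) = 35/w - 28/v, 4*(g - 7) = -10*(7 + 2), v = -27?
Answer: 29573/1674 ≈ 17.666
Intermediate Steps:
g = -31/2 (g = 7 + (-10*(7 + 2))/4 = 7 + (-10*9)/4 = 7 + (¼)*(-90) = 7 - 45/2 = -31/2 ≈ -15.500)
F(w, J) = 28/27 + 35/w (F(w, J) = 35/w - 28/(-27) = 35/w - 28*(-1/27) = 35/w + 28/27 = 28/27 + 35/w)
F(31, 38) - g = (28/27 + 35/31) - 1*(-31/2) = (28/27 + 35*(1/31)) + 31/2 = (28/27 + 35/31) + 31/2 = 1813/837 + 31/2 = 29573/1674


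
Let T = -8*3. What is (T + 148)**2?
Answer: 15376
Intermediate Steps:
T = -24
(T + 148)**2 = (-24 + 148)**2 = 124**2 = 15376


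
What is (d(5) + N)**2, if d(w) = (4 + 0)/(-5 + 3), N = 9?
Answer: 49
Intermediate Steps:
d(w) = -2 (d(w) = 4/(-2) = 4*(-1/2) = -2)
(d(5) + N)**2 = (-2 + 9)**2 = 7**2 = 49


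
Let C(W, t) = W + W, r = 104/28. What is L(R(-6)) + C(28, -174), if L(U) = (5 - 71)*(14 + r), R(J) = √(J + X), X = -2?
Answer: -7792/7 ≈ -1113.1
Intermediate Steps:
r = 26/7 (r = 104*(1/28) = 26/7 ≈ 3.7143)
R(J) = √(-2 + J) (R(J) = √(J - 2) = √(-2 + J))
L(U) = -8184/7 (L(U) = (5 - 71)*(14 + 26/7) = -66*124/7 = -8184/7)
C(W, t) = 2*W
L(R(-6)) + C(28, -174) = -8184/7 + 2*28 = -8184/7 + 56 = -7792/7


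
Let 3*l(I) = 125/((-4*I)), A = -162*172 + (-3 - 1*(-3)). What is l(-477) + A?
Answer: -159493411/5724 ≈ -27864.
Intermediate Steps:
A = -27864 (A = -27864 + (-3 + 3) = -27864 + 0 = -27864)
l(I) = -125/(12*I) (l(I) = (125/((-4*I)))/3 = (125*(-1/(4*I)))/3 = (-125/(4*I))/3 = -125/(12*I))
l(-477) + A = -125/12/(-477) - 27864 = -125/12*(-1/477) - 27864 = 125/5724 - 27864 = -159493411/5724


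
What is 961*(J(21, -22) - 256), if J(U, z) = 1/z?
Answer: -5413313/22 ≈ -2.4606e+5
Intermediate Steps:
961*(J(21, -22) - 256) = 961*(1/(-22) - 256) = 961*(-1/22 - 256) = 961*(-5633/22) = -5413313/22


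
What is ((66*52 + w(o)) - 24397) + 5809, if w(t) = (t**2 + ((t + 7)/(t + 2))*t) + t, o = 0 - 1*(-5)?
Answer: -105822/7 ≈ -15117.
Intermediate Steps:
o = 5 (o = 0 + 5 = 5)
w(t) = t + t**2 + t*(7 + t)/(2 + t) (w(t) = (t**2 + ((7 + t)/(2 + t))*t) + t = (t**2 + t*(7 + t)/(2 + t)) + t = t + t**2 + t*(7 + t)/(2 + t))
((66*52 + w(o)) - 24397) + 5809 = ((66*52 + 5*(9 + 5**2 + 4*5)/(2 + 5)) - 24397) + 5809 = ((3432 + 5*(9 + 25 + 20)/7) - 24397) + 5809 = ((3432 + 5*(1/7)*54) - 24397) + 5809 = ((3432 + 270/7) - 24397) + 5809 = (24294/7 - 24397) + 5809 = -146485/7 + 5809 = -105822/7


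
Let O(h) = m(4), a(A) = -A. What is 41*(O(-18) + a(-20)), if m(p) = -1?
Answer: 779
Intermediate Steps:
O(h) = -1
41*(O(-18) + a(-20)) = 41*(-1 - 1*(-20)) = 41*(-1 + 20) = 41*19 = 779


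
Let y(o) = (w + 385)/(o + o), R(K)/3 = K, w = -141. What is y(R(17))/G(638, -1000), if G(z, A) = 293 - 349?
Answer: -61/1428 ≈ -0.042717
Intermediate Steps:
G(z, A) = -56
R(K) = 3*K
y(o) = 122/o (y(o) = (-141 + 385)/(o + o) = 244/((2*o)) = 244*(1/(2*o)) = 122/o)
y(R(17))/G(638, -1000) = (122/((3*17)))/(-56) = (122/51)*(-1/56) = -61/1428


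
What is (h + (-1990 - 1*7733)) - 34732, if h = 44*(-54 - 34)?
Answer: -48327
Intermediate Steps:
h = -3872 (h = 44*(-88) = -3872)
(h + (-1990 - 1*7733)) - 34732 = (-3872 + (-1990 - 1*7733)) - 34732 = (-3872 + (-1990 - 7733)) - 34732 = (-3872 - 9723) - 34732 = -13595 - 34732 = -48327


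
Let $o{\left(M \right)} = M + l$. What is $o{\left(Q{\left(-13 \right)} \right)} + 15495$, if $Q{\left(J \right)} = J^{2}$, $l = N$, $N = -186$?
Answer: $15478$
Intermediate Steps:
$l = -186$
$o{\left(M \right)} = -186 + M$ ($o{\left(M \right)} = M - 186 = -186 + M$)
$o{\left(Q{\left(-13 \right)} \right)} + 15495 = \left(-186 + \left(-13\right)^{2}\right) + 15495 = \left(-186 + 169\right) + 15495 = -17 + 15495 = 15478$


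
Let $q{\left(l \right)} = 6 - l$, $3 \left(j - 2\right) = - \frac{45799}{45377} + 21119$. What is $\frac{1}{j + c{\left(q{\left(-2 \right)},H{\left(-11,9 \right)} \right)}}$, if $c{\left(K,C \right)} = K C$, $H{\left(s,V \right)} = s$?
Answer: $\frac{45377}{315521266} \approx 0.00014382$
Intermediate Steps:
$j = \frac{319514442}{45377}$ ($j = 2 + \frac{- \frac{45799}{45377} + 21119}{3} = 2 + \frac{1}{3} \cdot \frac{958271064}{45377} = 2 + \frac{319423688}{45377} = \frac{319514442}{45377} \approx 7041.3$)
$c{\left(K,C \right)} = C K$
$\frac{1}{j + c{\left(q{\left(-2 \right)},H{\left(-11,9 \right)} \right)}} = \frac{1}{\frac{319514442}{45377} - 11 \left(6 - -2\right)} = \frac{1}{\frac{319514442}{45377} - 11 \left(6 + 2\right)} = \frac{1}{\frac{319514442}{45377} - 88} = \frac{1}{\frac{315521266}{45377}} = \frac{45377}{315521266}$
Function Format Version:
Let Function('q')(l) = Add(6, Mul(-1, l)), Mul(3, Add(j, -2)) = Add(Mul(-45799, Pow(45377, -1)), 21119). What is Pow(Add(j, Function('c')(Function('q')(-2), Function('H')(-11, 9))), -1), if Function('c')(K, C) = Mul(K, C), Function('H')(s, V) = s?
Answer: Rational(45377, 315521266) ≈ 0.00014382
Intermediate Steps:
j = Rational(319514442, 45377) (j = Add(2, Mul(Rational(1, 3), Add(Mul(-45799, Pow(45377, -1)), 21119))) = Add(2, Mul(Rational(1, 3), Add(Mul(-45799, Rational(1, 45377)), 21119))) = Add(2, Mul(Rational(1, 3), Add(Rational(-45799, 45377), 21119))) = Add(2, Mul(Rational(1, 3), Rational(958271064, 45377))) = Add(2, Rational(319423688, 45377)) = Rational(319514442, 45377) ≈ 7041.3)
Function('c')(K, C) = Mul(C, K)
Pow(Add(j, Function('c')(Function('q')(-2), Function('H')(-11, 9))), -1) = Pow(Add(Rational(319514442, 45377), Mul(-11, Add(6, Mul(-1, -2)))), -1) = Pow(Add(Rational(319514442, 45377), Mul(-11, Add(6, 2))), -1) = Pow(Add(Rational(319514442, 45377), Mul(-11, 8)), -1) = Pow(Add(Rational(319514442, 45377), -88), -1) = Pow(Rational(315521266, 45377), -1) = Rational(45377, 315521266)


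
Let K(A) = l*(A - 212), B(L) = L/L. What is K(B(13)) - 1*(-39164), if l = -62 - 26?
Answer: 57732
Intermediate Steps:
l = -88
B(L) = 1
K(A) = 18656 - 88*A (K(A) = -88*(A - 212) = -88*(-212 + A) = 18656 - 88*A)
K(B(13)) - 1*(-39164) = (18656 - 88*1) - 1*(-39164) = (18656 - 88) + 39164 = 18568 + 39164 = 57732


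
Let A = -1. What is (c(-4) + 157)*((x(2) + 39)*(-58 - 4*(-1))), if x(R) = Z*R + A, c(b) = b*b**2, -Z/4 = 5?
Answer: 10044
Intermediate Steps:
Z = -20 (Z = -4*5 = -20)
c(b) = b**3
x(R) = -1 - 20*R (x(R) = -20*R - 1 = -1 - 20*R)
(c(-4) + 157)*((x(2) + 39)*(-58 - 4*(-1))) = ((-4)**3 + 157)*(((-1 - 20*2) + 39)*(-58 - 4*(-1))) = (-64 + 157)*(((-1 - 40) + 39)*(-58 + 4)) = 93*((-41 + 39)*(-54)) = 93*(-2*(-54)) = 93*108 = 10044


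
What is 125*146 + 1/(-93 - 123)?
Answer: 3941999/216 ≈ 18250.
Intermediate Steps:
125*146 + 1/(-93 - 123) = 18250 + 1/(-216) = 18250 - 1/216 = 3941999/216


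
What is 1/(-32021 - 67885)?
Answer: -1/99906 ≈ -1.0009e-5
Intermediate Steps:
1/(-32021 - 67885) = 1/(-99906) = -1/99906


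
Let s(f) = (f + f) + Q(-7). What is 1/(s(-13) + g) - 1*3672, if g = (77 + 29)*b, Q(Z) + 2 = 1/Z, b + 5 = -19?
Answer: -66114367/18005 ≈ -3672.0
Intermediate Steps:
b = -24 (b = -5 - 19 = -24)
Q(Z) = -2 + 1/Z
s(f) = -15/7 + 2*f (s(f) = (f + f) + (-2 + 1/(-7)) = 2*f + (-2 - 1/7) = 2*f - 15/7 = -15/7 + 2*f)
g = -2544 (g = (77 + 29)*(-24) = 106*(-24) = -2544)
1/(s(-13) + g) - 1*3672 = 1/((-15/7 + 2*(-13)) - 2544) - 1*3672 = 1/((-15/7 - 26) - 2544) - 3672 = 1/(-197/7 - 2544) - 3672 = 1/(-18005/7) - 3672 = -7/18005 - 3672 = -66114367/18005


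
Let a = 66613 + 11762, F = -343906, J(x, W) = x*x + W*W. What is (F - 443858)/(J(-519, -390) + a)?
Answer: -65647/41653 ≈ -1.5760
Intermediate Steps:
J(x, W) = W² + x² (J(x, W) = x² + W² = W² + x²)
a = 78375
(F - 443858)/(J(-519, -390) + a) = (-343906 - 443858)/(((-390)² + (-519)²) + 78375) = -787764/((152100 + 269361) + 78375) = -787764/(421461 + 78375) = -787764/499836 = -787764*1/499836 = -65647/41653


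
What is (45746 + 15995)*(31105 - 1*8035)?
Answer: 1424364870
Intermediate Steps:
(45746 + 15995)*(31105 - 1*8035) = 61741*(31105 - 8035) = 61741*23070 = 1424364870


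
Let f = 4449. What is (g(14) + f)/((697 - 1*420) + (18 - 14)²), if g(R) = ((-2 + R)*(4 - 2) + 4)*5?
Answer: 4589/293 ≈ 15.662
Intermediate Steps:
g(R) = 10*R (g(R) = ((-2 + R)*2 + 4)*5 = ((-4 + 2*R) + 4)*5 = (2*R)*5 = 10*R)
(g(14) + f)/((697 - 1*420) + (18 - 14)²) = (10*14 + 4449)/((697 - 1*420) + (18 - 14)²) = (140 + 4449)/((697 - 420) + 4²) = 4589/(277 + 16) = 4589/293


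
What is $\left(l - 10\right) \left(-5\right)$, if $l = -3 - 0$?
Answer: $65$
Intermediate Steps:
$l = -3$ ($l = -3 + 0 = -3$)
$\left(l - 10\right) \left(-5\right) = \left(-3 - 10\right) \left(-5\right) = \left(-13\right) \left(-5\right) = 65$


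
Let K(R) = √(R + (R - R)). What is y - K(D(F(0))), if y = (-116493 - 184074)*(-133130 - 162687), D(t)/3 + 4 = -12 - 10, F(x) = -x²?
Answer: 88912828239 - I*√78 ≈ 8.8913e+10 - 8.8318*I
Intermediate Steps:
D(t) = -78 (D(t) = -12 + 3*(-12 - 10) = -12 + 3*(-22) = -12 - 66 = -78)
y = 88912828239 (y = -300567*(-295817) = 88912828239)
K(R) = √R (K(R) = √(R + 0) = √R)
y - K(D(F(0))) = 88912828239 - √(-78) = 88912828239 - I*√78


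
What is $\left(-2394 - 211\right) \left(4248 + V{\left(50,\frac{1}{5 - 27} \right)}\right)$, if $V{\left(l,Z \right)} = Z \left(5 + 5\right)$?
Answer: $- \frac{121713415}{11} \approx -1.1065 \cdot 10^{7}$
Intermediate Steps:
$V{\left(l,Z \right)} = 10 Z$ ($V{\left(l,Z \right)} = Z 10 = 10 Z$)
$\left(-2394 - 211\right) \left(4248 + V{\left(50,\frac{1}{5 - 27} \right)}\right) = \left(-2394 - 211\right) \left(4248 + \frac{10}{5 - 27}\right) = - 2605 \left(4248 + \frac{10}{-22}\right) = - 2605 \left(4248 + 10 \left(- \frac{1}{22}\right)\right) = - 2605 \left(4248 - \frac{5}{11}\right) = \left(-2605\right) \frac{46723}{11} = - \frac{121713415}{11}$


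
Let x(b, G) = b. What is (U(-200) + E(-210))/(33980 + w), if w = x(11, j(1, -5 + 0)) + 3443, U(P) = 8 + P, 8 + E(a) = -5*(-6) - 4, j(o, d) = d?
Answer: -29/6239 ≈ -0.0046482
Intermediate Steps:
E(a) = 18 (E(a) = -8 + (-5*(-6) - 4) = -8 + (30 - 4) = -8 + 26 = 18)
w = 3454 (w = 11 + 3443 = 3454)
(U(-200) + E(-210))/(33980 + w) = ((8 - 200) + 18)/(33980 + 3454) = (-192 + 18)/37434 = -174*1/37434 = -29/6239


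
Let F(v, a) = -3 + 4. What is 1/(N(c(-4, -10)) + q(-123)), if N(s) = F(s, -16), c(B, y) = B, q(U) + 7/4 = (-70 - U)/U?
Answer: -492/581 ≈ -0.84682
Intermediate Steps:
q(U) = -7/4 + (-70 - U)/U
F(v, a) = 1
N(s) = 1
1/(N(c(-4, -10)) + q(-123)) = 1/(1 + (-11/4 - 70/(-123))) = 1/(1 + (-11/4 - 70*(-1/123))) = 1/(1 + (-11/4 + 70/123)) = 1/(1 - 1073/492) = 1/(-581/492) = -492/581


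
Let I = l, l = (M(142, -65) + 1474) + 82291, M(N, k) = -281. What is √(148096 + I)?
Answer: 2*√57895 ≈ 481.23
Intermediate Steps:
l = 83484 (l = (-281 + 1474) + 82291 = 1193 + 82291 = 83484)
I = 83484
√(148096 + I) = √(148096 + 83484) = √231580 = 2*√57895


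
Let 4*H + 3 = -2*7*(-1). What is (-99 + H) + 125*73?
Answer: 36115/4 ≈ 9028.8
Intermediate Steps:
H = 11/4 (H = -3/4 + (-2*7*(-1))/4 = -3/4 + (-14*(-1))/4 = -3/4 + (1/4)*14 = -3/4 + 7/2 = 11/4 ≈ 2.7500)
(-99 + H) + 125*73 = (-99 + 11/4) + 125*73 = -385/4 + 9125 = 36115/4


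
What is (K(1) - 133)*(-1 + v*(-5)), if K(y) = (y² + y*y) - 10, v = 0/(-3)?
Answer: 141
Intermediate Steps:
v = 0 (v = 0*(-⅓) = 0)
K(y) = -10 + 2*y² (K(y) = (y² + y²) - 10 = 2*y² - 10 = -10 + 2*y²)
(K(1) - 133)*(-1 + v*(-5)) = ((-10 + 2*1²) - 133)*(-1 + 0*(-5)) = ((-10 + 2*1) - 133)*(-1 + 0) = ((-10 + 2) - 133)*(-1) = (-8 - 133)*(-1) = -141*(-1) = 141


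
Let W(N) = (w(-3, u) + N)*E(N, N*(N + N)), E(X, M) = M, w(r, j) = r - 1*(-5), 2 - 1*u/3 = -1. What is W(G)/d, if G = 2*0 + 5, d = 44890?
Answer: 35/4489 ≈ 0.0077968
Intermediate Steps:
u = 9 (u = 6 - 3*(-1) = 6 + 3 = 9)
w(r, j) = 5 + r (w(r, j) = r + 5 = 5 + r)
G = 5 (G = 0 + 5 = 5)
W(N) = 2*N**2*(2 + N) (W(N) = ((5 - 3) + N)*(N*(N + N)) = (2 + N)*(N*(2*N)) = (2 + N)*(2*N**2) = 2*N**2*(2 + N))
W(G)/d = (2*5**2*(2 + 5))/44890 = (2*25*7)*(1/44890) = 350*(1/44890) = 35/4489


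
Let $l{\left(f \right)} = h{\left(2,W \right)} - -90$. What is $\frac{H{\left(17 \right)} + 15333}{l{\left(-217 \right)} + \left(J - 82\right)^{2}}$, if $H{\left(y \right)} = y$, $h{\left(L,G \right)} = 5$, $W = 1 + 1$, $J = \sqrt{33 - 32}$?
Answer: $\frac{7675}{3328} \approx 2.3062$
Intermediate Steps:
$J = 1$ ($J = \sqrt{1} = 1$)
$W = 2$
$l{\left(f \right)} = 95$ ($l{\left(f \right)} = 5 - -90 = 5 + 90 = 95$)
$\frac{H{\left(17 \right)} + 15333}{l{\left(-217 \right)} + \left(J - 82\right)^{2}} = \frac{17 + 15333}{95 + \left(1 - 82\right)^{2}} = \frac{15350}{95 + \left(-81\right)^{2}} = \frac{15350}{95 + 6561} = \frac{15350}{6656} = 15350 \cdot \frac{1}{6656} = \frac{7675}{3328}$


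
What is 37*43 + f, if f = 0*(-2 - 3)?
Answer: 1591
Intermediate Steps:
f = 0 (f = 0*(-5) = 0)
37*43 + f = 37*43 + 0 = 1591 + 0 = 1591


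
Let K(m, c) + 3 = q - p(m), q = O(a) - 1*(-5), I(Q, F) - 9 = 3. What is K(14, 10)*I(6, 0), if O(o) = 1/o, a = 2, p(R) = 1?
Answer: 18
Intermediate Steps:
I(Q, F) = 12 (I(Q, F) = 9 + 3 = 12)
q = 11/2 (q = 1/2 - 1*(-5) = 1/2 + 5 = 11/2 ≈ 5.5000)
K(m, c) = 3/2 (K(m, c) = -3 + (11/2 - 1*1) = -3 + (11/2 - 1) = -3 + 9/2 = 3/2)
K(14, 10)*I(6, 0) = (3/2)*12 = 18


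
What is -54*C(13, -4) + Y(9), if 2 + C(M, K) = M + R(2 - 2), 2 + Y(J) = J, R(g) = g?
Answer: -587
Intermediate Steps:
Y(J) = -2 + J
C(M, K) = -2 + M (C(M, K) = -2 + (M + (2 - 2)) = -2 + (M + 0) = -2 + M)
-54*C(13, -4) + Y(9) = -54*(-2 + 13) + (-2 + 9) = -54*11 + 7 = -594 + 7 = -587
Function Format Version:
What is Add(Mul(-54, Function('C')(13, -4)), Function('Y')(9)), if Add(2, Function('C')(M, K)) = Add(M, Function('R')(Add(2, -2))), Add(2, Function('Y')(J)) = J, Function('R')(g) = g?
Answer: -587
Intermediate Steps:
Function('Y')(J) = Add(-2, J)
Function('C')(M, K) = Add(-2, M) (Function('C')(M, K) = Add(-2, Add(M, Add(2, -2))) = Add(-2, Add(M, 0)) = Add(-2, M))
Add(Mul(-54, Function('C')(13, -4)), Function('Y')(9)) = Add(Mul(-54, Add(-2, 13)), Add(-2, 9)) = Add(Mul(-54, 11), 7) = Add(-594, 7) = -587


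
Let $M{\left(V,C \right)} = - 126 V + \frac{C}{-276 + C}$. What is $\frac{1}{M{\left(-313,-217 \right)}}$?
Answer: $\frac{493}{19443151} \approx 2.5356 \cdot 10^{-5}$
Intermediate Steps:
$M{\left(V,C \right)} = - 126 V + \frac{C}{-276 + C}$
$\frac{1}{M{\left(-313,-217 \right)}} = \frac{1}{\frac{1}{-276 - 217} \left(-217 + 34776 \left(-313\right) - \left(-27342\right) \left(-313\right)\right)} = \frac{1}{\frac{1}{-493} \left(-217 - 10884888 - 8558046\right)} = \frac{1}{\left(- \frac{1}{493}\right) \left(-19443151\right)} = \frac{1}{\frac{19443151}{493}} = \frac{493}{19443151}$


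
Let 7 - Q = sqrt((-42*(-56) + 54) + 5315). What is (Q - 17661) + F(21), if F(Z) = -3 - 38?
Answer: -17695 - sqrt(7721) ≈ -17783.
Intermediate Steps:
F(Z) = -41
Q = 7 - sqrt(7721) (Q = 7 - sqrt((-42*(-56) + 54) + 5315) = 7 - sqrt((2352 + 54) + 5315) = 7 - sqrt(2406 + 5315) = 7 - sqrt(7721) ≈ -80.869)
(Q - 17661) + F(21) = ((7 - sqrt(7721)) - 17661) - 41 = (-17654 - sqrt(7721)) - 41 = -17695 - sqrt(7721)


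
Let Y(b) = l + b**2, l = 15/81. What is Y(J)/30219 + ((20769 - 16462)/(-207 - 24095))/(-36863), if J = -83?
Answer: 166637781330299/730931276333538 ≈ 0.22798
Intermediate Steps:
l = 5/27 (l = 15*(1/81) = 5/27 ≈ 0.18519)
Y(b) = 5/27 + b**2
Y(J)/30219 + ((20769 - 16462)/(-207 - 24095))/(-36863) = (5/27 + (-83)**2)/30219 + ((20769 - 16462)/(-207 - 24095))/(-36863) = (5/27 + 6889)*(1/30219) + (4307/(-24302))*(-1/36863) = (186008/27)*(1/30219) + (4307*(-1/24302))*(-1/36863) = 186008/815913 - 4307/24302*(-1/36863) = 186008/815913 + 4307/895844626 = 166637781330299/730931276333538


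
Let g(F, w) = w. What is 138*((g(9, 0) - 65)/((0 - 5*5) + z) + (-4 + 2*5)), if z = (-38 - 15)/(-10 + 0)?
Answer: 252816/197 ≈ 1283.3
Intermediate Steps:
z = 53/10 (z = -53/(-10) = -53*(-⅒) = 53/10 ≈ 5.3000)
138*((g(9, 0) - 65)/((0 - 5*5) + z) + (-4 + 2*5)) = 138*((0 - 65)/((0 - 5*5) + 53/10) + (-4 + 2*5)) = 138*(-65/((0 - 25) + 53/10) + (-4 + 10)) = 138*(-65/(-25 + 53/10) + 6) = 138*(-65/(-197/10) + 6) = 138*(-65*(-10/197) + 6) = 138*(650/197 + 6) = 138*(1832/197) = 252816/197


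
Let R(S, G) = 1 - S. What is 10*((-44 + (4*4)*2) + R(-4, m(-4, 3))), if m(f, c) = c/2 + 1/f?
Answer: -70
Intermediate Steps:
m(f, c) = 1/f + c/2 (m(f, c) = c*(½) + 1/f = c/2 + 1/f = 1/f + c/2)
10*((-44 + (4*4)*2) + R(-4, m(-4, 3))) = 10*((-44 + (4*4)*2) + (1 - 1*(-4))) = 10*((-44 + 16*2) + (1 + 4)) = 10*((-44 + 32) + 5) = 10*(-12 + 5) = 10*(-7) = -70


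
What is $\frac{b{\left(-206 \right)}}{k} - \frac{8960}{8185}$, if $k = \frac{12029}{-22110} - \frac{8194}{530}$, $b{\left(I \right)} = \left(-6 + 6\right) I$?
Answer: $- \frac{1792}{1637} \approx -1.0947$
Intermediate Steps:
$b{\left(I \right)} = 0$ ($b{\left(I \right)} = 0 I = 0$)
$k = - \frac{18754471}{1171830}$ ($k = 12029 \left(- \frac{1}{22110}\right) - \frac{4097}{265} = - \frac{12029}{22110} - \frac{4097}{265} = - \frac{18754471}{1171830} \approx -16.004$)
$\frac{b{\left(-206 \right)}}{k} - \frac{8960}{8185} = \frac{0}{- \frac{18754471}{1171830}} - \frac{8960}{8185} = 0 \left(- \frac{1171830}{18754471}\right) - \frac{1792}{1637} = 0 - \frac{1792}{1637} = - \frac{1792}{1637}$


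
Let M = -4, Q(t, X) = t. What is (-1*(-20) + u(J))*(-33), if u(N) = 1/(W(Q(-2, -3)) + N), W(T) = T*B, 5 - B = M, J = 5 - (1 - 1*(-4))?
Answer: -3949/6 ≈ -658.17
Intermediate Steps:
J = 0 (J = 5 - (1 + 4) = 5 - 1*5 = 5 - 5 = 0)
B = 9 (B = 5 - 1*(-4) = 5 + 4 = 9)
W(T) = 9*T (W(T) = T*9 = 9*T)
u(N) = 1/(-18 + N) (u(N) = 1/(9*(-2) + N) = 1/(-18 + N))
(-1*(-20) + u(J))*(-33) = (-1*(-20) + 1/(-18 + 0))*(-33) = (20 + 1/(-18))*(-33) = (20 - 1/18)*(-33) = (359/18)*(-33) = -3949/6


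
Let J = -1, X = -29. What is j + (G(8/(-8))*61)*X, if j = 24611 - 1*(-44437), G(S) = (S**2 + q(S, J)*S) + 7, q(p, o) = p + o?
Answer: 51358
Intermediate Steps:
q(p, o) = o + p
G(S) = 7 + S**2 + S*(-1 + S) (G(S) = (S**2 + (-1 + S)*S) + 7 = (S**2 + S*(-1 + S)) + 7 = 7 + S**2 + S*(-1 + S))
j = 69048 (j = 24611 + 44437 = 69048)
j + (G(8/(-8))*61)*X = 69048 + ((7 - 8/(-8) + 2*(8/(-8))**2)*61)*(-29) = 69048 + ((7 - 8*(-1)/8 + 2*(8*(-1/8))**2)*61)*(-29) = 69048 + ((7 - 1*(-1) + 2*(-1)**2)*61)*(-29) = 69048 + ((7 + 1 + 2*1)*61)*(-29) = 69048 + ((7 + 1 + 2)*61)*(-29) = 69048 + (10*61)*(-29) = 69048 + 610*(-29) = 69048 - 17690 = 51358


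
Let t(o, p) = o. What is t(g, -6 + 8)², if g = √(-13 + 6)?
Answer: -7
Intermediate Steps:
g = I*√7 (g = √(-7) = I*√7 ≈ 2.6458*I)
t(g, -6 + 8)² = (I*√7)² = -7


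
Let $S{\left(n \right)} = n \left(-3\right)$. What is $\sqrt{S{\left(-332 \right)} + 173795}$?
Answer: $\sqrt{174791} \approx 418.08$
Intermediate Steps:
$S{\left(n \right)} = - 3 n$
$\sqrt{S{\left(-332 \right)} + 173795} = \sqrt{\left(-3\right) \left(-332\right) + 173795} = \sqrt{996 + 173795} = \sqrt{174791}$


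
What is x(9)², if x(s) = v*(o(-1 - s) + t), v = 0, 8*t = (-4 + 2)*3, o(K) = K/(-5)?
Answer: 0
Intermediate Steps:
o(K) = -K/5 (o(K) = K*(-⅕) = -K/5)
t = -¾ (t = ((-4 + 2)*3)/8 = (-2*3)/8 = (⅛)*(-6) = -¾ ≈ -0.75000)
x(s) = 0 (x(s) = 0*(-(-1 - s)/5 - ¾) = 0*((⅕ + s/5) - ¾) = 0*(-11/20 + s/5) = 0)
x(9)² = 0² = 0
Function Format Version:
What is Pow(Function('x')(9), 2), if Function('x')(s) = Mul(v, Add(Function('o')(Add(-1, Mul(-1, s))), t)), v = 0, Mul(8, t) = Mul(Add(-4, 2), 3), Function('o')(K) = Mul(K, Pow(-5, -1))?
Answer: 0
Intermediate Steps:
Function('o')(K) = Mul(Rational(-1, 5), K) (Function('o')(K) = Mul(K, Rational(-1, 5)) = Mul(Rational(-1, 5), K))
t = Rational(-3, 4) (t = Mul(Rational(1, 8), Mul(Add(-4, 2), 3)) = Mul(Rational(1, 8), Mul(-2, 3)) = Mul(Rational(1, 8), -6) = Rational(-3, 4) ≈ -0.75000)
Function('x')(s) = 0 (Function('x')(s) = Mul(0, Add(Mul(Rational(-1, 5), Add(-1, Mul(-1, s))), Rational(-3, 4))) = Mul(0, Add(Add(Rational(1, 5), Mul(Rational(1, 5), s)), Rational(-3, 4))) = Mul(0, Add(Rational(-11, 20), Mul(Rational(1, 5), s))) = 0)
Pow(Function('x')(9), 2) = Pow(0, 2) = 0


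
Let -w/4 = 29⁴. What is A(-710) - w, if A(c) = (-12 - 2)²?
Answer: 2829320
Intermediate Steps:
A(c) = 196 (A(c) = (-14)² = 196)
w = -2829124 (w = -4*29⁴ = -4*707281 = -2829124)
A(-710) - w = 196 - 1*(-2829124) = 196 + 2829124 = 2829320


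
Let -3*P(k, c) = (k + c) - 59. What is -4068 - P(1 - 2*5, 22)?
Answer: -12250/3 ≈ -4083.3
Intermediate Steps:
P(k, c) = 59/3 - c/3 - k/3 (P(k, c) = -((k + c) - 59)/3 = -((c + k) - 59)/3 = -(-59 + c + k)/3 = 59/3 - c/3 - k/3)
-4068 - P(1 - 2*5, 22) = -4068 - (59/3 - ⅓*22 - (1 - 2*5)/3) = -4068 - (59/3 - 22/3 - (1 - 10)/3) = -4068 - (59/3 - 22/3 - ⅓*(-9)) = -4068 - (59/3 - 22/3 + 3) = -4068 - 1*46/3 = -4068 - 46/3 = -12250/3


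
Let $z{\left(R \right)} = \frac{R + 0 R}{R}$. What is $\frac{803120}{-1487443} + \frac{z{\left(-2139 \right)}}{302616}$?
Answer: $- \frac{243035474477}{450124050888} \approx -0.53993$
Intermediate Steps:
$z{\left(R \right)} = 1$ ($z{\left(R \right)} = \frac{R + 0}{R} = \frac{R}{R} = 1$)
$\frac{803120}{-1487443} + \frac{z{\left(-2139 \right)}}{302616} = \frac{803120}{-1487443} + 1 \cdot \frac{1}{302616} = 803120 \left(- \frac{1}{1487443}\right) + 1 \cdot \frac{1}{302616} = - \frac{803120}{1487443} + \frac{1}{302616} = - \frac{243035474477}{450124050888}$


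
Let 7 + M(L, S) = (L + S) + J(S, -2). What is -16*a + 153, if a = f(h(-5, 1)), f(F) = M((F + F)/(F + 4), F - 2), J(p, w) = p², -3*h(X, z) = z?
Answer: 21595/99 ≈ 218.13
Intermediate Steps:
h(X, z) = -z/3
M(L, S) = -7 + L + S + S² (M(L, S) = -7 + ((L + S) + S²) = -7 + (L + S + S²) = -7 + L + S + S²)
f(F) = -9 + F + (-2 + F)² + 2*F/(4 + F) (f(F) = -7 + (F + F)/(F + 4) + (F - 2) + (F - 2)² = -7 + (2*F)/(4 + F) + (-2 + F) + (-2 + F)² = -7 + 2*F/(4 + F) + (-2 + F) + (-2 + F)² = -9 + F + (-2 + F)² + 2*F/(4 + F))
a = -403/99 (a = (-20 + (-⅓*1)² + (-⅓*1)³ - (-5))/(4 - ⅓*1) = (-20 + (-⅓)² + (-⅓)³ - 15*(-⅓))/(4 - ⅓) = (-20 + ⅑ - 1/27 + 5)/(11/3) = (3/11)*(-403/27) = -403/99 ≈ -4.0707)
-16*a + 153 = -16*(-403/99) + 153 = 6448/99 + 153 = 21595/99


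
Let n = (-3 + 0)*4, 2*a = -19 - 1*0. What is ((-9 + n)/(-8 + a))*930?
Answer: 1116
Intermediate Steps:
a = -19/2 (a = (-19 - 1*0)/2 = (-19 + 0)/2 = (1/2)*(-19) = -19/2 ≈ -9.5000)
n = -12 (n = -3*4 = -12)
((-9 + n)/(-8 + a))*930 = ((-9 - 12)/(-8 - 19/2))*930 = -21/(-35/2)*930 = -21*(-2/35)*930 = (6/5)*930 = 1116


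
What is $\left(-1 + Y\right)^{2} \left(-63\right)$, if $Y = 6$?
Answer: $-1575$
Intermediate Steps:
$\left(-1 + Y\right)^{2} \left(-63\right) = \left(-1 + 6\right)^{2} \left(-63\right) = 5^{2} \left(-63\right) = 25 \left(-63\right) = -1575$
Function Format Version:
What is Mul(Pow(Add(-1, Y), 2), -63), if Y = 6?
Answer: -1575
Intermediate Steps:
Mul(Pow(Add(-1, Y), 2), -63) = Mul(Pow(Add(-1, 6), 2), -63) = Mul(Pow(5, 2), -63) = Mul(25, -63) = -1575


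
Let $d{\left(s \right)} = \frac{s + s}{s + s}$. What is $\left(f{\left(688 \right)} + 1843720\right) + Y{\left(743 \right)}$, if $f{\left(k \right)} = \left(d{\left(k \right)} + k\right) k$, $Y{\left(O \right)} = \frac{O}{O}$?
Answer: $2317753$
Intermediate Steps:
$Y{\left(O \right)} = 1$
$d{\left(s \right)} = 1$ ($d{\left(s \right)} = \frac{2 s}{2 s} = 2 s \frac{1}{2 s} = 1$)
$f{\left(k \right)} = k \left(1 + k\right)$ ($f{\left(k \right)} = \left(1 + k\right) k = k \left(1 + k\right)$)
$\left(f{\left(688 \right)} + 1843720\right) + Y{\left(743 \right)} = \left(688 \left(1 + 688\right) + 1843720\right) + 1 = \left(688 \cdot 689 + 1843720\right) + 1 = \left(474032 + 1843720\right) + 1 = 2317752 + 1 = 2317753$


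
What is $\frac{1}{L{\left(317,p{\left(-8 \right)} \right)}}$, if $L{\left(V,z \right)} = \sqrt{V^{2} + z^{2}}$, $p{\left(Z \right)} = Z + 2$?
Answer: $\frac{\sqrt{4021}}{20105} \approx 0.003154$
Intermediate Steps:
$p{\left(Z \right)} = 2 + Z$
$\frac{1}{L{\left(317,p{\left(-8 \right)} \right)}} = \frac{1}{\sqrt{317^{2} + \left(2 - 8\right)^{2}}} = \frac{1}{\sqrt{100489 + \left(-6\right)^{2}}} = \frac{1}{\sqrt{100489 + 36}} = \frac{1}{\sqrt{100525}} = \frac{1}{5 \sqrt{4021}} = \frac{\sqrt{4021}}{20105}$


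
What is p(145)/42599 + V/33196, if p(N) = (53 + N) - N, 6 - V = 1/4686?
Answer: 9442163053/6626549469144 ≈ 0.0014249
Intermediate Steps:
V = 28115/4686 (V = 6 - 1/4686 = 28115/4686 ≈ 5.9998)
p(N) = 53
p(145)/42599 + V/33196 = 53/42599 + (28115/4686)/33196 = 53*(1/42599) + (28115/4686)*(1/33196) = 53/42599 + 28115/155556456 = 9442163053/6626549469144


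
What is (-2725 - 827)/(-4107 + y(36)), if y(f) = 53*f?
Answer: 1184/733 ≈ 1.6153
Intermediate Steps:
(-2725 - 827)/(-4107 + y(36)) = (-2725 - 827)/(-4107 + 53*36) = -3552/(-4107 + 1908) = -3552/(-2199) = -3552*(-1/2199) = 1184/733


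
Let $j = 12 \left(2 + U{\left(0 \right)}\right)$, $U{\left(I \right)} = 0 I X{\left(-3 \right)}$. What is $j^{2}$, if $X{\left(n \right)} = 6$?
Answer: $576$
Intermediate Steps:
$U{\left(I \right)} = 0$ ($U{\left(I \right)} = 0 I 6 = 0 \cdot 6 = 0$)
$j = 24$ ($j = 12 \left(2 + 0\right) = 12 \cdot 2 = 24$)
$j^{2} = 24^{2} = 576$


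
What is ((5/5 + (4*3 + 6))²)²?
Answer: 130321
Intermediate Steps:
((5/5 + (4*3 + 6))²)² = ((5*(⅕) + (12 + 6))²)² = ((1 + 18)²)² = (19²)² = 361² = 130321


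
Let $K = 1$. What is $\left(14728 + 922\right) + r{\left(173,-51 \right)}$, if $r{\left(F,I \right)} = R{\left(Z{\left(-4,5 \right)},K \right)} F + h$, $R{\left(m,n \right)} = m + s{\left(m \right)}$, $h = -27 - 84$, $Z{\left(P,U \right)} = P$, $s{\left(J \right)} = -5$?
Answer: $13982$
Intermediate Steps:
$h = -111$
$R{\left(m,n \right)} = -5 + m$ ($R{\left(m,n \right)} = m - 5 = -5 + m$)
$r{\left(F,I \right)} = -111 - 9 F$ ($r{\left(F,I \right)} = \left(-5 - 4\right) F - 111 = - 9 F - 111 = -111 - 9 F$)
$\left(14728 + 922\right) + r{\left(173,-51 \right)} = \left(14728 + 922\right) - 1668 = 15650 - 1668 = 13982$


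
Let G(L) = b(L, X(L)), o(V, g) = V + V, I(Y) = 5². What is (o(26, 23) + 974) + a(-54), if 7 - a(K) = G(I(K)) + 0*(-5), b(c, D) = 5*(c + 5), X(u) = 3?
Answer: 883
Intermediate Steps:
I(Y) = 25
b(c, D) = 25 + 5*c (b(c, D) = 5*(5 + c) = 25 + 5*c)
o(V, g) = 2*V
G(L) = 25 + 5*L
a(K) = -143 (a(K) = 7 - ((25 + 5*25) + 0*(-5)) = 7 - ((25 + 125) + 0) = 7 - (150 + 0) = 7 - 1*150 = 7 - 150 = -143)
(o(26, 23) + 974) + a(-54) = (2*26 + 974) - 143 = (52 + 974) - 143 = 1026 - 143 = 883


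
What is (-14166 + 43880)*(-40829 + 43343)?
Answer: 74700996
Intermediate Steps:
(-14166 + 43880)*(-40829 + 43343) = 29714*2514 = 74700996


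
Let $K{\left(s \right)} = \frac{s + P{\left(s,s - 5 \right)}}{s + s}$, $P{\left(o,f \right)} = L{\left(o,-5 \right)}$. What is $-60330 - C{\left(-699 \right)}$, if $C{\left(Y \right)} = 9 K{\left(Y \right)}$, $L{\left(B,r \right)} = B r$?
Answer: $-60312$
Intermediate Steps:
$P{\left(o,f \right)} = - 5 o$ ($P{\left(o,f \right)} = o \left(-5\right) = - 5 o$)
$K{\left(s \right)} = -2$ ($K{\left(s \right)} = \frac{s - 5 s}{s + s} = \frac{\left(-4\right) s}{2 s} = - 4 s \frac{1}{2 s} = -2$)
$C{\left(Y \right)} = -18$ ($C{\left(Y \right)} = 9 \left(-2\right) = -18$)
$-60330 - C{\left(-699 \right)} = -60330 - -18 = -60330 + 18 = -60312$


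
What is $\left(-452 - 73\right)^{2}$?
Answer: $275625$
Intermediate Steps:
$\left(-452 - 73\right)^{2} = \left(-525\right)^{2} = 275625$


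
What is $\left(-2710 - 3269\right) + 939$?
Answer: $-5040$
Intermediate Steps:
$\left(-2710 - 3269\right) + 939 = -5979 + 939 = -5040$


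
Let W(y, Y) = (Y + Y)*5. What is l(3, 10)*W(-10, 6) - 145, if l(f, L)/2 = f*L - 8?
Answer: 2495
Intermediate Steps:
l(f, L) = -16 + 2*L*f (l(f, L) = 2*(f*L - 8) = 2*(L*f - 8) = 2*(-8 + L*f) = -16 + 2*L*f)
W(y, Y) = 10*Y (W(y, Y) = (2*Y)*5 = 10*Y)
l(3, 10)*W(-10, 6) - 145 = (-16 + 2*10*3)*(10*6) - 145 = (-16 + 60)*60 - 145 = 44*60 - 145 = 2640 - 145 = 2495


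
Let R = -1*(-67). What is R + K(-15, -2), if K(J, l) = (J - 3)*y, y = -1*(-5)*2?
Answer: -113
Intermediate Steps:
R = 67
y = 10 (y = 5*2 = 10)
K(J, l) = -30 + 10*J (K(J, l) = (J - 3)*10 = (-3 + J)*10 = -30 + 10*J)
R + K(-15, -2) = 67 + (-30 + 10*(-15)) = 67 + (-30 - 150) = 67 - 180 = -113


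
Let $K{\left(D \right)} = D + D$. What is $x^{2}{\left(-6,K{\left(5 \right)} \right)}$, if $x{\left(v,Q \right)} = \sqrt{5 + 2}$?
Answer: $7$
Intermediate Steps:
$K{\left(D \right)} = 2 D$
$x{\left(v,Q \right)} = \sqrt{7}$
$x^{2}{\left(-6,K{\left(5 \right)} \right)} = \left(\sqrt{7}\right)^{2} = 7$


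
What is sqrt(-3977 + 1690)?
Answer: I*sqrt(2287) ≈ 47.823*I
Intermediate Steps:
sqrt(-3977 + 1690) = sqrt(-2287) = I*sqrt(2287)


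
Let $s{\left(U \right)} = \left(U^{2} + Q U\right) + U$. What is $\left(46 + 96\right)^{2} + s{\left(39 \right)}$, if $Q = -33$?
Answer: $20437$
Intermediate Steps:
$s{\left(U \right)} = U^{2} - 32 U$ ($s{\left(U \right)} = \left(U^{2} - 33 U\right) + U = U^{2} - 32 U$)
$\left(46 + 96\right)^{2} + s{\left(39 \right)} = \left(46 + 96\right)^{2} + 39 \left(-32 + 39\right) = 142^{2} + 39 \cdot 7 = 20164 + 273 = 20437$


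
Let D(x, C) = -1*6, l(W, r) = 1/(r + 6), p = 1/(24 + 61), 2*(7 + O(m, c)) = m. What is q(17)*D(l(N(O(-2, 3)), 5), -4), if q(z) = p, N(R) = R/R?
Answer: -6/85 ≈ -0.070588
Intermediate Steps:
O(m, c) = -7 + m/2
N(R) = 1
p = 1/85 ≈ 0.011765
l(W, r) = 1/(6 + r)
q(z) = 1/85
D(x, C) = -6
q(17)*D(l(N(O(-2, 3)), 5), -4) = (1/85)*(-6) = -6/85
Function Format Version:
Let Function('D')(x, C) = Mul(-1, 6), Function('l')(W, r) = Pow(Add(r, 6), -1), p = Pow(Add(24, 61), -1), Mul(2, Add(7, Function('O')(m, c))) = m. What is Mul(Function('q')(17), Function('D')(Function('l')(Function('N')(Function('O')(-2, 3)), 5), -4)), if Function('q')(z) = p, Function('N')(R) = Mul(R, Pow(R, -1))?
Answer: Rational(-6, 85) ≈ -0.070588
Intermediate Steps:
Function('O')(m, c) = Add(-7, Mul(Rational(1, 2), m))
Function('N')(R) = 1
p = Rational(1, 85) (p = Pow(85, -1) = Rational(1, 85) ≈ 0.011765)
Function('l')(W, r) = Pow(Add(6, r), -1)
Function('q')(z) = Rational(1, 85)
Function('D')(x, C) = -6
Mul(Function('q')(17), Function('D')(Function('l')(Function('N')(Function('O')(-2, 3)), 5), -4)) = Mul(Rational(1, 85), -6) = Rational(-6, 85)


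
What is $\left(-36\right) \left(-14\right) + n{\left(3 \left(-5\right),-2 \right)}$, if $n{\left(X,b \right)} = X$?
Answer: $489$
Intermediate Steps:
$\left(-36\right) \left(-14\right) + n{\left(3 \left(-5\right),-2 \right)} = \left(-36\right) \left(-14\right) + 3 \left(-5\right) = 504 - 15 = 489$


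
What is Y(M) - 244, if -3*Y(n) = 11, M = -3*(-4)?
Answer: -743/3 ≈ -247.67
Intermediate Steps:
M = 12
Y(n) = -11/3 (Y(n) = -⅓*11 = -11/3)
Y(M) - 244 = -11/3 - 244 = -743/3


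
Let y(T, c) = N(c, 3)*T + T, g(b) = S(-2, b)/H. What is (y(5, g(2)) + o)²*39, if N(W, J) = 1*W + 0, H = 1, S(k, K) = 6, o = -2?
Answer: 42471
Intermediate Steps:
N(W, J) = W (N(W, J) = W + 0 = W)
g(b) = 6 (g(b) = 6/1 = 6*1 = 6)
y(T, c) = T + T*c (y(T, c) = c*T + T = T*c + T = T + T*c)
(y(5, g(2)) + o)²*39 = (5*(1 + 6) - 2)²*39 = (5*7 - 2)²*39 = (35 - 2)²*39 = 33²*39 = 1089*39 = 42471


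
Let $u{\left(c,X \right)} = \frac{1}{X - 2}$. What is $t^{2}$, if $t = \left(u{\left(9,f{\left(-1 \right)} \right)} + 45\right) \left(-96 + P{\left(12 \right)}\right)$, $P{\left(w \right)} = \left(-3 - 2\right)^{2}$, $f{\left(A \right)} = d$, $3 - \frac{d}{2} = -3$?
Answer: $\frac{1025344441}{100} \approx 1.0253 \cdot 10^{7}$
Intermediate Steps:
$d = 12$ ($d = 6 - -6 = 6 + 6 = 12$)
$f{\left(A \right)} = 12$
$P{\left(w \right)} = 25$ ($P{\left(w \right)} = \left(-5\right)^{2} = 25$)
$u{\left(c,X \right)} = \frac{1}{-2 + X}$
$t = - \frac{32021}{10}$ ($t = \left(\frac{1}{-2 + 12} + 45\right) \left(-96 + 25\right) = \left(\frac{1}{10} + 45\right) \left(-71\right) = \frac{451}{10} \left(-71\right) = - \frac{32021}{10} \approx -3202.1$)
$t^{2} = \left(- \frac{32021}{10}\right)^{2} = \frac{1025344441}{100}$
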